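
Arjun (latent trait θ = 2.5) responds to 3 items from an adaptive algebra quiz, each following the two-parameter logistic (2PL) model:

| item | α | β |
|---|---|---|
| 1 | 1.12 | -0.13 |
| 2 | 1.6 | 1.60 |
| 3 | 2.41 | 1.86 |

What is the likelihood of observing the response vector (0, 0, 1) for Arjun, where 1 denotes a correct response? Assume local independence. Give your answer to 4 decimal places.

P(θ) = 1 / (1 + exp(−α(θ − β)))
P_1 = 1/(1+e^{-2.9456}) = 0.9501
P_2 = 1/(1+e^{-1.4400}) = 0.8085
P_3 = 1/(1+e^{-1.5424}) = 0.8238
L = (1−P_1) × (1−P_2) × P_3 = 0.0499 × 0.1915 × 0.8238 = 0.00788

0.0079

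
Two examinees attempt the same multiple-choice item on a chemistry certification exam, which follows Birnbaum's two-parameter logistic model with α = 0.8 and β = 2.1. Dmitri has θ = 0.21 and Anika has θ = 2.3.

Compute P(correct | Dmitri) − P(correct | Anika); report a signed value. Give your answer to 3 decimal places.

-0.359

P(θ) = 1 / (1 + exp(−α(θ − β)))
P(Dmitri) = 0.1806  [exponent -1.5120]
P(Anika) = 0.5399  [exponent 0.1600]
Difference = 0.1806 − 0.5399 = -0.3593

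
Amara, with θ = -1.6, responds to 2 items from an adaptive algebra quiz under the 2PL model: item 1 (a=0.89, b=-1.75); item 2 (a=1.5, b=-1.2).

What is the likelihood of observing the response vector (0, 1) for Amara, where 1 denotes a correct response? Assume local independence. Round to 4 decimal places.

P(θ) = 1 / (1 + exp(−a(θ − b)))
P_1 = 1/(1+e^{-0.1335}) = 0.5333
P_2 = 1/(1+e^{0.6000}) = 0.3543
L = (1−P_1) × P_2 = 0.4667 × 0.3543 = 0.16536

0.1654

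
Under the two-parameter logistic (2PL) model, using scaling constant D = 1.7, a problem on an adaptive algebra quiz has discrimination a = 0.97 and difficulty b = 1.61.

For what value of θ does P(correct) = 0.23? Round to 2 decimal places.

P(θ) = 1 / (1 + exp(−D·a(θ − b)))
logit = ln(0.2300/0.7700) = -1.2083
θ = b + logit/(1.7·a) = 1.61 + (-1.2083)/1.6490 = 0.8772

0.88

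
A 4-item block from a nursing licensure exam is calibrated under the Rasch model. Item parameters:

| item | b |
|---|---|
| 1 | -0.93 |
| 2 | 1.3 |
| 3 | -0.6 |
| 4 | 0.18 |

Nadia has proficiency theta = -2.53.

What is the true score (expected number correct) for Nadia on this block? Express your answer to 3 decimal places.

P(theta) = 1 / (1 + exp(−(theta − b)))
P_1 = 1/(1+e^{1.6000}) = 0.1680
P_2 = 1/(1+e^{3.8300}) = 0.0212
P_3 = 1/(1+e^{1.9300}) = 0.1268
P_4 = 1/(1+e^{2.7100}) = 0.0624
E[score] = 0.1680 + 0.0212 + 0.1268 + 0.0624 = 0.3784

0.378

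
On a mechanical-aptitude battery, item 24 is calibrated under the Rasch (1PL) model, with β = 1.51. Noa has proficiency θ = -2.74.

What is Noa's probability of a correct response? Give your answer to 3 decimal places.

P(θ) = 1 / (1 + exp(−(θ − β)))
Exponent: (-2.74 − 1.51) = -4.2500
1/(1 + e^{4.2500}) = 0.0141
P = 0.0141

0.014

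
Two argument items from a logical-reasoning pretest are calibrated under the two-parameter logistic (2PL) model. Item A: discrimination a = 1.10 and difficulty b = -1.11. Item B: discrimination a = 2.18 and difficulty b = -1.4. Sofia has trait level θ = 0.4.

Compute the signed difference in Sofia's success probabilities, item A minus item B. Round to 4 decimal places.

-0.1402

P(θ) = 1 / (1 + exp(−a(θ − b)))
P_A = 0.8404
P_B = 0.9806
P_A − P_B = -0.1402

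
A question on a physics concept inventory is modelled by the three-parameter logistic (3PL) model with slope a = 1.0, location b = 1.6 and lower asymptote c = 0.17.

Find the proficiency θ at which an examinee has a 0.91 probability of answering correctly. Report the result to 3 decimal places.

P(θ) = c + (1 − c) · 1 / (1 + exp(−a(θ − b)))
Remove guessing floor: (0.91 − 0.17)/(1 − 0.17) = 0.8916
logit = ln(0.8916/0.1084) = 2.1068
θ = b + logit/(a) = 1.6 + 2.1068/1.0000 = 3.7068

3.707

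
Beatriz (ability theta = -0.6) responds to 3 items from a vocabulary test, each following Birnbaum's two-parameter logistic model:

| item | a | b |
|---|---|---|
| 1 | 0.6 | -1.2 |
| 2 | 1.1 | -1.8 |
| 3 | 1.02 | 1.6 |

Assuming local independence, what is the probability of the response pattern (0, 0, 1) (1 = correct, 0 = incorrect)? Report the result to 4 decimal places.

0.0083

P(theta) = 1 / (1 + exp(−a(theta − b)))
P_1 = 1/(1+e^{-0.3600}) = 0.5890
P_2 = 1/(1+e^{-1.3200}) = 0.7892
P_3 = 1/(1+e^{2.2440}) = 0.0959
L = (1−P_1) × (1−P_2) × P_3 = 0.4110 × 0.2108 × 0.0959 = 0.00831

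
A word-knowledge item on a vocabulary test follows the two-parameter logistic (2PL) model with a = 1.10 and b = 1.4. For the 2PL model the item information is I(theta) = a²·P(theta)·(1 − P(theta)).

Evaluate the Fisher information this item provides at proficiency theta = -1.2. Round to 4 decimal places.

0.0620

P = 1/(1+e^{2.8600}) = 0.0542
P(1−P) = 0.0542 × 0.9458 = 0.0512
I = a² × P(1−P) = 1.10² × 0.0512 = 0.06199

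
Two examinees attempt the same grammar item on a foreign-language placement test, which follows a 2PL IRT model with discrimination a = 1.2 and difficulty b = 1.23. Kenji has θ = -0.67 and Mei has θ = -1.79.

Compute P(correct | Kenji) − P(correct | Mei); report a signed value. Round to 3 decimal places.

P(θ) = 1 / (1 + exp(−a(θ − b)))
P(Kenji) = 0.0928  [exponent -2.2800]
P(Mei) = 0.0260  [exponent -3.6240]
Difference = 0.0928 − 0.0260 = 0.0668

0.067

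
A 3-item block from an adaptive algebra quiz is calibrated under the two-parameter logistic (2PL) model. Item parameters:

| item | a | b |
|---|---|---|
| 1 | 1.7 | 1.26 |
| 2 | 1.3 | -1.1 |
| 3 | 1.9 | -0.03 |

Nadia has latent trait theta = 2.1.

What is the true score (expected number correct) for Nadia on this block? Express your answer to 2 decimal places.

P(theta) = 1 / (1 + exp(−a(theta − b)))
P_1 = 1/(1+e^{-1.4280}) = 0.8066
P_2 = 1/(1+e^{-4.1600}) = 0.9846
P_3 = 1/(1+e^{-4.0470}) = 0.9828
E[score] = 0.8066 + 0.9846 + 0.9828 = 2.7740

2.77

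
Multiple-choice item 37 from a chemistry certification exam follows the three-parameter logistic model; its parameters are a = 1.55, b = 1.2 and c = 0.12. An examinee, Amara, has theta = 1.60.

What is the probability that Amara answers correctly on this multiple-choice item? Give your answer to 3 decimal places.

0.692

P(theta) = c + (1 − c) · 1 / (1 + exp(−a(theta − b)))
Exponent: 1.55 × (1.60 − 1.2) = 0.6200
1/(1 + e^{-0.6200}) = 0.6502
P = 0.12 + 0.88 × 0.6502 = 0.6922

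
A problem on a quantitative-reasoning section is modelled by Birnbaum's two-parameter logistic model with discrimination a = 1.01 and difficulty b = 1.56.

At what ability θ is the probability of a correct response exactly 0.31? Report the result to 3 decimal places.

P(θ) = 1 / (1 + exp(−a(θ − b)))
logit = ln(0.3100/0.6900) = -0.8001
θ = b + logit/(a) = 1.56 + (-0.8001)/1.0100 = 0.7678

0.768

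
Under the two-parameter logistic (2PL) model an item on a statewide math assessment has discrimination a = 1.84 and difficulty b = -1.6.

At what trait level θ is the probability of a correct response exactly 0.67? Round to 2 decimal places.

P(θ) = 1 / (1 + exp(−a(θ − b)))
logit = ln(0.6700/0.3300) = 0.7082
θ = b + logit/(a) = -1.6 + 0.7082/1.8400 = -1.2151

-1.22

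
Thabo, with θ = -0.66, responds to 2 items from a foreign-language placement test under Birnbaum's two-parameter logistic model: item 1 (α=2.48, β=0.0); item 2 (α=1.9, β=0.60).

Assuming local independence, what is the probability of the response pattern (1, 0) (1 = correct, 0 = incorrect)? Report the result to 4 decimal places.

P(θ) = 1 / (1 + exp(−α(θ − β)))
P_1 = 1/(1+e^{1.6368}) = 0.1629
P_2 = 1/(1+e^{2.3940}) = 0.0836
L = P_1 × (1−P_2) = 0.1629 × 0.9164 = 0.14928

0.1493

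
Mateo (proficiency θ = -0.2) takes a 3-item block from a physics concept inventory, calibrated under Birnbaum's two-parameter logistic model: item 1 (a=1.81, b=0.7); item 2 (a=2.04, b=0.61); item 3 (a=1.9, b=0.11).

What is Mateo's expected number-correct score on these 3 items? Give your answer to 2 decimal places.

P(θ) = 1 / (1 + exp(−a(θ − b)))
P_1 = 1/(1+e^{1.6290}) = 0.1640
P_2 = 1/(1+e^{1.6524}) = 0.1608
P_3 = 1/(1+e^{0.5890}) = 0.3569
E[score] = 0.1640 + 0.1608 + 0.3569 = 0.6816

0.68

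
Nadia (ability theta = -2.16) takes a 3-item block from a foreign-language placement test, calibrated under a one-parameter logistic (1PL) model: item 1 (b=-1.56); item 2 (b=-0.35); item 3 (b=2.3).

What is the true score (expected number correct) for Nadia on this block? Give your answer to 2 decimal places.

P(theta) = 1 / (1 + exp(−(theta − b)))
P_1 = 1/(1+e^{0.6000}) = 0.3543
P_2 = 1/(1+e^{1.8100}) = 0.1406
P_3 = 1/(1+e^{4.4600}) = 0.0114
E[score] = 0.3543 + 0.1406 + 0.0114 = 0.5064

0.51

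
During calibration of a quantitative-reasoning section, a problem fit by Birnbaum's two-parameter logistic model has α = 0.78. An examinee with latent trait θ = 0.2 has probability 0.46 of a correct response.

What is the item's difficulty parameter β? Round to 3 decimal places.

P(θ) = 1 / (1 + exp(−α(θ − β)))
logit(0.46) = ln(0.46/0.54) = -0.1603
β = θ − logit/(α) = 0.2 − (-0.1603)/0.7800 = 0.4056

0.406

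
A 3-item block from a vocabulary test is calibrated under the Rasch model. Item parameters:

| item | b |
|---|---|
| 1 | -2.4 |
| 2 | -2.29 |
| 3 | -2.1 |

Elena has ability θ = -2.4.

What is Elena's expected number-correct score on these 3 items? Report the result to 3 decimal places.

P(θ) = 1 / (1 + exp(−(θ − b)))
P_1 = 1/(1+e^{0.0000}) = 0.5000
P_2 = 1/(1+e^{0.1100}) = 0.4725
P_3 = 1/(1+e^{0.3000}) = 0.4256
E[score] = 0.5000 + 0.4725 + 0.4256 = 1.3981

1.398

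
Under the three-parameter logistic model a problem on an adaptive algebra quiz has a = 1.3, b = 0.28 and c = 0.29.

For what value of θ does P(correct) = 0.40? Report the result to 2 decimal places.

P(θ) = c + (1 − c) · 1 / (1 + exp(−a(θ − b)))
Remove guessing floor: (0.40 − 0.29)/(1 − 0.29) = 0.1549
logit = ln(0.1549/0.8451) = -1.6964
θ = b + logit/(a) = 0.28 + (-1.6964)/1.3000 = -1.0250

-1.02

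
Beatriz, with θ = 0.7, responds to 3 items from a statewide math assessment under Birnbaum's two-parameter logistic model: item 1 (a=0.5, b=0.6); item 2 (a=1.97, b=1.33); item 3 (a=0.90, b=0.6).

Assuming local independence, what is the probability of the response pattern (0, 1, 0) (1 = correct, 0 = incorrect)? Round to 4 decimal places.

P(θ) = 1 / (1 + exp(−a(θ − b)))
P_1 = 1/(1+e^{-0.0500}) = 0.5125
P_2 = 1/(1+e^{1.2411}) = 0.2242
P_3 = 1/(1+e^{-0.0900}) = 0.5225
L = (1−P_1) × P_2 × (1−P_3) = 0.4875 × 0.2242 × 0.4775 = 0.05220

0.0522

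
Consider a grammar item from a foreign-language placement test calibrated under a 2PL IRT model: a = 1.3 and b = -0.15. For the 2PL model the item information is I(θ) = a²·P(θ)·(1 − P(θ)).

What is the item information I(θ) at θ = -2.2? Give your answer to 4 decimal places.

0.1028

P = 1/(1+e^{2.6650}) = 0.0651
P(1−P) = 0.0651 × 0.9349 = 0.0608
I = a² × P(1−P) = 1.3² × 0.0608 = 0.10281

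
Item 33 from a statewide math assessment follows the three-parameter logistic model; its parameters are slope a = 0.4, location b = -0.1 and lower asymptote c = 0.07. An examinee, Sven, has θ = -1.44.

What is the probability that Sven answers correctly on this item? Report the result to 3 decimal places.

0.413

P(θ) = c + (1 − c) · 1 / (1 + exp(−a(θ − b)))
Exponent: 0.4 × (-1.44 − (-0.1)) = -0.5360
1/(1 + e^{0.5360}) = 0.3691
P = 0.07 + 0.93 × 0.3691 = 0.4133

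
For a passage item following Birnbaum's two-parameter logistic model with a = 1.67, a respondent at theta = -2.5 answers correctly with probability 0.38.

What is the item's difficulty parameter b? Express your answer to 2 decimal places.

P(theta) = 1 / (1 + exp(−a(theta − b)))
logit(0.38) = ln(0.38/0.62) = -0.4895
b = theta − logit/(a) = -2.5 − (-0.4895)/1.6700 = -2.2069

-2.21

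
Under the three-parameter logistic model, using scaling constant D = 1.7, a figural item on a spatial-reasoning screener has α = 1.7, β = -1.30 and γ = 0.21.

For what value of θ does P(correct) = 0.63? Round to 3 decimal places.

P(θ) = γ + (1 − γ) · 1 / (1 + exp(−D·α(θ − β)))
Remove guessing floor: (0.63 − 0.21)/(1 − 0.21) = 0.5316
logit = ln(0.5316/0.4684) = 0.1268
θ = β + logit/(1.7·α) = -1.30 + 0.1268/2.8900 = -1.2561

-1.256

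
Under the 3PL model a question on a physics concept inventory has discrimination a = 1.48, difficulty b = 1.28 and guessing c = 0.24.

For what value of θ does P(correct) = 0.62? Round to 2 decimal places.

1.28

P(θ) = c + (1 − c) · 1 / (1 + exp(−a(θ − b)))
Remove guessing floor: (0.62 − 0.24)/(1 − 0.24) = 0.5000
logit = ln(0.5000/0.5000) = 0.0000
θ = b + logit/(a) = 1.28 + 0.0000/1.4800 = 1.2800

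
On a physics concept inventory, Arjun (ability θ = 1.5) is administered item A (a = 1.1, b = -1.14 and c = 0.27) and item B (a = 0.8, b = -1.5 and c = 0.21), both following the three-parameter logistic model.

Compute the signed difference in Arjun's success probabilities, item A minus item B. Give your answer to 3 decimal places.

P(θ) = c + (1 − c) · 1 / (1 + exp(−a(θ − b)))
P_A = 0.9621
P_B = 0.9343
P_A − P_B = 0.0278

0.028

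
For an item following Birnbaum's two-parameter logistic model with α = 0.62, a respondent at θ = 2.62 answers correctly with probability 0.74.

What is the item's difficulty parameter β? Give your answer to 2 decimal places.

0.93

P(θ) = 1 / (1 + exp(−α(θ − β)))
logit(0.74) = ln(0.74/0.26) = 1.0460
β = θ − logit/(α) = 2.62 − 1.0460/0.6200 = 0.9330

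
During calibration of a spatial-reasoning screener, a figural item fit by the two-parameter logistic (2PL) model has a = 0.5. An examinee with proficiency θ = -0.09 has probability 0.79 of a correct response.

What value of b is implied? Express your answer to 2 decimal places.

-2.74

P(θ) = 1 / (1 + exp(−a(θ − b)))
logit(0.79) = ln(0.79/0.21) = 1.3249
b = θ − logit/(a) = -0.09 − 1.3249/0.5000 = -2.7399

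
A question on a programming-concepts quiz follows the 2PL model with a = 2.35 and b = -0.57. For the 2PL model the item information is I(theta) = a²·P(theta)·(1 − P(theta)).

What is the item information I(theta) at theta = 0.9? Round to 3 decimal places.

P = 1/(1+e^{-3.4545}) = 0.9694
P(1−P) = 0.9694 × 0.0306 = 0.0297
I = a² × P(1−P) = 2.35² × 0.0297 = 0.16400

0.164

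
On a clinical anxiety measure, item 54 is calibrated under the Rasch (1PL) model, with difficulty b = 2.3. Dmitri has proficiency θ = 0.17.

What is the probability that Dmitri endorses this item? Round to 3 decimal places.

0.106

P(θ) = 1 / (1 + exp(−(θ − b)))
Exponent: (0.17 − 2.3) = -2.1300
1/(1 + e^{2.1300}) = 0.1062
P = 0.1062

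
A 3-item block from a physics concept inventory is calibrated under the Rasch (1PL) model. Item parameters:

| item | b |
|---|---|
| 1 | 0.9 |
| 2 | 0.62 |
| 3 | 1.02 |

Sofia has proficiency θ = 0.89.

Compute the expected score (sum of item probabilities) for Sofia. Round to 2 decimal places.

1.53

P(θ) = 1 / (1 + exp(−(θ − b)))
P_1 = 1/(1+e^{0.0100}) = 0.4975
P_2 = 1/(1+e^{-0.2700}) = 0.5671
P_3 = 1/(1+e^{0.1300}) = 0.4675
E[score] = 0.4975 + 0.5671 + 0.4675 = 1.5321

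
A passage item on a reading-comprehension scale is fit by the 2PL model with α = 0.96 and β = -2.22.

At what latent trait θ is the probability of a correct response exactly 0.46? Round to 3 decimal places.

P(θ) = 1 / (1 + exp(−α(θ − β)))
logit = ln(0.4600/0.5400) = -0.1603
θ = β + logit/(α) = -2.22 + (-0.1603)/0.9600 = -2.3870

-2.387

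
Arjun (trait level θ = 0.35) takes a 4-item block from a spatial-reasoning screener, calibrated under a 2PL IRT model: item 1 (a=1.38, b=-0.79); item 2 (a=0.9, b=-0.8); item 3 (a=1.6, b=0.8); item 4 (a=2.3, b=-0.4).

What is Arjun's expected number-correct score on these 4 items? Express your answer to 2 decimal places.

2.74

P(θ) = 1 / (1 + exp(−a(θ − b)))
P_1 = 1/(1+e^{-1.5732}) = 0.8282
P_2 = 1/(1+e^{-1.0350}) = 0.7379
P_3 = 1/(1+e^{0.7200}) = 0.3274
P_4 = 1/(1+e^{-1.7250}) = 0.8488
E[score] = 0.8282 + 0.7379 + 0.3274 + 0.8488 = 2.7423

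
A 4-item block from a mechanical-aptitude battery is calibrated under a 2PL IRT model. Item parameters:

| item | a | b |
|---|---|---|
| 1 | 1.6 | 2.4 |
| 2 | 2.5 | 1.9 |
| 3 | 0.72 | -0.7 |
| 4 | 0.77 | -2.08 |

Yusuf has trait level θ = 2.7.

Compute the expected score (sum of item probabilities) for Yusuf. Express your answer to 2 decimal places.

P(θ) = 1 / (1 + exp(−a(θ − b)))
P_1 = 1/(1+e^{-0.4800}) = 0.6177
P_2 = 1/(1+e^{-2.0000}) = 0.8808
P_3 = 1/(1+e^{-2.4480}) = 0.9204
P_4 = 1/(1+e^{-3.6806}) = 0.9754
E[score] = 0.6177 + 0.8808 + 0.9204 + 0.9754 = 3.3944

3.39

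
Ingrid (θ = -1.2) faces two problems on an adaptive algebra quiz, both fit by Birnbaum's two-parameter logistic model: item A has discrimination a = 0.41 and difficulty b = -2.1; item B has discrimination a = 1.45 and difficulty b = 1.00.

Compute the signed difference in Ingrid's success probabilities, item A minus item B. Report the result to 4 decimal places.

0.5517

P(θ) = 1 / (1 + exp(−a(θ − b)))
P_A = 0.5912
P_B = 0.0395
P_A − P_B = 0.5517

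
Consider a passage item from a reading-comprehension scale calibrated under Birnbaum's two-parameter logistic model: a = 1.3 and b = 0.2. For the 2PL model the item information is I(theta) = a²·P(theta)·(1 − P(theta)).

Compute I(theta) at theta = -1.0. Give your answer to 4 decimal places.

0.2425

P = 1/(1+e^{1.5600}) = 0.1736
P(1−P) = 0.1736 × 0.8264 = 0.1435
I = a² × P(1−P) = 1.3² × 0.1435 = 0.24250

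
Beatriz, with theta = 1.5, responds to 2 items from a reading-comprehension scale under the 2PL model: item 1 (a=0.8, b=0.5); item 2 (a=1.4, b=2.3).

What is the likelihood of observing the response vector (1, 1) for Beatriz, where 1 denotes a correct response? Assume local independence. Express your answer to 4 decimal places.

0.1697

P(theta) = 1 / (1 + exp(−a(theta − b)))
P_1 = 1/(1+e^{-0.8000}) = 0.6900
P_2 = 1/(1+e^{1.1200}) = 0.2460
L = P_1 × P_2 = 0.6900 × 0.2460 = 0.16974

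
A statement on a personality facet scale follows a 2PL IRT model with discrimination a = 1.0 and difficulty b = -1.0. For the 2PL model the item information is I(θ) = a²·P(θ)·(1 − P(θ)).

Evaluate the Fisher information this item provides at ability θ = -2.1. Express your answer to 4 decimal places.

P = 1/(1+e^{1.1000}) = 0.2497
P(1−P) = 0.2497 × 0.7503 = 0.1874
I = a² × P(1−P) = 1.0² × 0.1874 = 0.18737

0.1874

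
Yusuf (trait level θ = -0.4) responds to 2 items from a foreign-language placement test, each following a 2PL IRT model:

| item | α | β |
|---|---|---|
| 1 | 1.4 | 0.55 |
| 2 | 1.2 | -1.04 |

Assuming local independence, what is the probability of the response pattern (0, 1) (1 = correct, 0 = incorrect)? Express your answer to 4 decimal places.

P(θ) = 1 / (1 + exp(−α(θ − β)))
P_1 = 1/(1+e^{1.3300}) = 0.2092
P_2 = 1/(1+e^{-0.7680}) = 0.6831
L = (1−P_1) × P_2 = 0.7908 × 0.6831 = 0.54021

0.5402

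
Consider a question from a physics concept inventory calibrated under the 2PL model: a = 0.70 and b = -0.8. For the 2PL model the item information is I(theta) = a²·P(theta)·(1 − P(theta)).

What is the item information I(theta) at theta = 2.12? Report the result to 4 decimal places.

0.0497

P = 1/(1+e^{-2.0440}) = 0.8853
P(1−P) = 0.8853 × 0.1147 = 0.1015
I = a² × P(1−P) = 0.70² × 0.1015 = 0.04974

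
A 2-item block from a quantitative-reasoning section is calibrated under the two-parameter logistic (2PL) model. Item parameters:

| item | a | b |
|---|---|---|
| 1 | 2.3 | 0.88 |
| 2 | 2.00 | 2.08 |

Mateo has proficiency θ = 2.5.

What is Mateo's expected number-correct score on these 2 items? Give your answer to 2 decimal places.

1.67

P(θ) = 1 / (1 + exp(−a(θ − b)))
P_1 = 1/(1+e^{-3.7260}) = 0.9765
P_2 = 1/(1+e^{-0.8400}) = 0.6985
E[score] = 0.9765 + 0.6985 = 1.6749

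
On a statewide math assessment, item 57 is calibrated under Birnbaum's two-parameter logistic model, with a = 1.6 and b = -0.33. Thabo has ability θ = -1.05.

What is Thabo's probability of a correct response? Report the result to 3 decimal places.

P(θ) = 1 / (1 + exp(−a(θ − b)))
Exponent: 1.6 × (-1.05 − (-0.33)) = -1.1520
1/(1 + e^{1.1520}) = 0.2401

0.240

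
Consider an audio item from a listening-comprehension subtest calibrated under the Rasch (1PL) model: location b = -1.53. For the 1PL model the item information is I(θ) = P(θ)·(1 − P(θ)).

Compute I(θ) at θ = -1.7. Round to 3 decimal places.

P = 1/(1+e^{0.1700}) = 0.4576
P(1−P) = 0.4576 × 0.5424 = 0.2482
I = P(1−P) = 0.24820

0.248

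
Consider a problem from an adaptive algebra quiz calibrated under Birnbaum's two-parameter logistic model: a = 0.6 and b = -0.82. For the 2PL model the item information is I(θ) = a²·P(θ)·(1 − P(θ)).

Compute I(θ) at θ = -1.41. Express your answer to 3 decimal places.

P = 1/(1+e^{0.3540}) = 0.4124
P(1−P) = 0.4124 × 0.5876 = 0.2423
I = a² × P(1−P) = 0.6² × 0.2423 = 0.08724

0.087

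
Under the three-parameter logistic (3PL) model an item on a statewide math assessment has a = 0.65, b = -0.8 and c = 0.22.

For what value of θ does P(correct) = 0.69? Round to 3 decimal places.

P(θ) = c + (1 − c) · 1 / (1 + exp(−a(θ − b)))
Remove guessing floor: (0.69 − 0.22)/(1 − 0.22) = 0.6026
logit = ln(0.6026/0.3974) = 0.4162
θ = b + logit/(a) = -0.8 + 0.4162/0.6500 = -0.1598

-0.160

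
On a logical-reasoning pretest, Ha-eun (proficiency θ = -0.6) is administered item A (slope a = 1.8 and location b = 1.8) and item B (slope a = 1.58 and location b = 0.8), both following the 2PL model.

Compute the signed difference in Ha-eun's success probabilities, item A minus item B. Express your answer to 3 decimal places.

P(θ) = 1 / (1 + exp(−a(θ − b)))
P_A = 0.0131
P_B = 0.0987
P_A − P_B = -0.0856

-0.086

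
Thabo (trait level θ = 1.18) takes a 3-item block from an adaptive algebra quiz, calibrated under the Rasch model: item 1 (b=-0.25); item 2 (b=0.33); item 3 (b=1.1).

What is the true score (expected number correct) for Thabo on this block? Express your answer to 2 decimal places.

P(θ) = 1 / (1 + exp(−(θ − b)))
P_1 = 1/(1+e^{-1.4300}) = 0.8069
P_2 = 1/(1+e^{-0.8500}) = 0.7006
P_3 = 1/(1+e^{-0.0800}) = 0.5200
E[score] = 0.8069 + 0.7006 + 0.5200 = 2.0275

2.03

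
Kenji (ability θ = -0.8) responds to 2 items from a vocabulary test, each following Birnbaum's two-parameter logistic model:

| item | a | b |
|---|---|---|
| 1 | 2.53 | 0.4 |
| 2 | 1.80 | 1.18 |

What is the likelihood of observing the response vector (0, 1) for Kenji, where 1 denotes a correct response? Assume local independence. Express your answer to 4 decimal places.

0.0263

P(θ) = 1 / (1 + exp(−a(θ − b)))
P_1 = 1/(1+e^{3.0360}) = 0.0458
P_2 = 1/(1+e^{3.5640}) = 0.0275
L = (1−P_1) × P_2 = 0.9542 × 0.0275 = 0.02628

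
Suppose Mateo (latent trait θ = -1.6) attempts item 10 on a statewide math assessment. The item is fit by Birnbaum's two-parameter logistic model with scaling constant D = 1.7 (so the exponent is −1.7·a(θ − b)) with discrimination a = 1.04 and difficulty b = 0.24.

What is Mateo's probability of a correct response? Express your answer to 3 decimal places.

0.037

P(θ) = 1 / (1 + exp(−D·a(θ − b)))
Exponent: 1.7 × 1.04 × (-1.6 − 0.24) = -3.2531
1/(1 + e^{3.2531}) = 0.0372
P = 0.0372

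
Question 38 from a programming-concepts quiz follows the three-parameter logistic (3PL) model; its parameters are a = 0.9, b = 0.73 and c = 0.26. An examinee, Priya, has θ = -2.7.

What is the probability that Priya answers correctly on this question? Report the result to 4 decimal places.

P(θ) = c + (1 − c) · 1 / (1 + exp(−a(θ − b)))
Exponent: 0.9 × (-2.7 − 0.73) = -3.0870
1/(1 + e^{3.0870}) = 0.0436
P = 0.26 + 0.74 × 0.0436 = 0.2923

0.2923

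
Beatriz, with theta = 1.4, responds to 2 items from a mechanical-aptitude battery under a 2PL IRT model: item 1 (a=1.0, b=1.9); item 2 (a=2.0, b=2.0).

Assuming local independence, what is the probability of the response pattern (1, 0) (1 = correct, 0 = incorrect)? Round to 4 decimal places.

P(theta) = 1 / (1 + exp(−a(theta − b)))
P_1 = 1/(1+e^{0.5000}) = 0.3775
P_2 = 1/(1+e^{1.2000}) = 0.2315
L = P_1 × (1−P_2) = 0.3775 × 0.7685 = 0.29015

0.2901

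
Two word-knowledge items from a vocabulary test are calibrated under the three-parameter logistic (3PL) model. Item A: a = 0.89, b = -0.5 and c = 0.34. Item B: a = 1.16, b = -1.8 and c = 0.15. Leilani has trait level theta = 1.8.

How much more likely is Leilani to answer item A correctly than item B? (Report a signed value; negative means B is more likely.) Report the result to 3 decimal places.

P(theta) = c + (1 − c) · 1 / (1 + exp(−a(theta − b)))
P_A = 0.9245
P_B = 0.9871
P_A − P_B = -0.0626

-0.063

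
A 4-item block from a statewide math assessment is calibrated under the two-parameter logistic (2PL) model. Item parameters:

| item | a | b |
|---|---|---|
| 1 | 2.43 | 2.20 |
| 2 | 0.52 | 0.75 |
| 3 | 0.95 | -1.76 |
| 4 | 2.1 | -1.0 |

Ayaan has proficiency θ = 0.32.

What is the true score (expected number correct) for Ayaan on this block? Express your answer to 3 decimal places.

P(θ) = 1 / (1 + exp(−a(θ − b)))
P_1 = 1/(1+e^{4.5684}) = 0.0103
P_2 = 1/(1+e^{0.2236}) = 0.4443
P_3 = 1/(1+e^{-1.9760}) = 0.8783
P_4 = 1/(1+e^{-2.7720}) = 0.9411
E[score] = 0.0103 + 0.4443 + 0.8783 + 0.9411 = 2.2740

2.274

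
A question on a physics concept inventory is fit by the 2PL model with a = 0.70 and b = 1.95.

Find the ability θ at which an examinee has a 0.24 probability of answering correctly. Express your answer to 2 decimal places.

P(θ) = 1 / (1 + exp(−a(θ − b)))
logit = ln(0.2400/0.7600) = -1.1527
θ = b + logit/(a) = 1.95 + (-1.1527)/0.7000 = 0.3033

0.30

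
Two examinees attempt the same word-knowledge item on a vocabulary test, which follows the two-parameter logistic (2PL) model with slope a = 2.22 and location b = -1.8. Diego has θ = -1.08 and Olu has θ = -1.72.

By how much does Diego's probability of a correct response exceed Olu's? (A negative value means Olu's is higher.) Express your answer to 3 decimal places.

P(θ) = 1 / (1 + exp(−a(θ − b)))
P(Diego) = 0.8318  [exponent 1.5984]
P(Olu) = 0.5443  [exponent 0.1776]
Difference = 0.8318 − 0.5443 = 0.2875

0.288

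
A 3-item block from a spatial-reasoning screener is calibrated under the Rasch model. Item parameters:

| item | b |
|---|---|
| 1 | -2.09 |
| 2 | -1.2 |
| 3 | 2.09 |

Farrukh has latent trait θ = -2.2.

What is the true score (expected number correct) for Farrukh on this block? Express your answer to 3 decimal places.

0.755

P(θ) = 1 / (1 + exp(−(θ − b)))
P_1 = 1/(1+e^{0.1100}) = 0.4725
P_2 = 1/(1+e^{1.0000}) = 0.2689
P_3 = 1/(1+e^{4.2900}) = 0.0135
E[score] = 0.4725 + 0.2689 + 0.0135 = 0.7550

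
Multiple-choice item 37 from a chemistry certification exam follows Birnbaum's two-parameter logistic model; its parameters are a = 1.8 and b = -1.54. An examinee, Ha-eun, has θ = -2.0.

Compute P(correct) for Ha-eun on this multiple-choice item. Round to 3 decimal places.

0.304

P(θ) = 1 / (1 + exp(−a(θ − b)))
Exponent: 1.8 × (-2.0 − (-1.54)) = -0.8280
1/(1 + e^{0.8280}) = 0.3041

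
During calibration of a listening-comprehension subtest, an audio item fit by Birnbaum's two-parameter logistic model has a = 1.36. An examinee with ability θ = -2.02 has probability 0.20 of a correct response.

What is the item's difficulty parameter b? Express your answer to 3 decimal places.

-1.001

P(θ) = 1 / (1 + exp(−a(θ − b)))
logit(0.20) = ln(0.20/0.80) = -1.3863
b = θ − logit/(a) = -2.02 − (-1.3863)/1.3600 = -1.0007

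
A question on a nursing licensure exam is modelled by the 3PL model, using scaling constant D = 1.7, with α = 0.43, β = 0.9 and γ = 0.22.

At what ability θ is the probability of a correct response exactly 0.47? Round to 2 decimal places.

-0.13

P(θ) = γ + (1 − γ) · 1 / (1 + exp(−D·α(θ − β)))
Remove guessing floor: (0.47 − 0.22)/(1 − 0.22) = 0.3205
logit = ln(0.3205/0.6795) = -0.7514
θ = β + logit/(1.7·α) = 0.9 + (-0.7514)/0.7310 = -0.1279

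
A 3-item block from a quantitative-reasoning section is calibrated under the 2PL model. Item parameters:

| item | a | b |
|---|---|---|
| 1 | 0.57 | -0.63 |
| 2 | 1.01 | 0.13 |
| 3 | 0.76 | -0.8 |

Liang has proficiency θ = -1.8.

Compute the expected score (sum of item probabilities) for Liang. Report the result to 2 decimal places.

0.78

P(θ) = 1 / (1 + exp(−a(θ − b)))
P_1 = 1/(1+e^{0.6669}) = 0.3392
P_2 = 1/(1+e^{1.9493}) = 0.1246
P_3 = 1/(1+e^{0.7600}) = 0.3186
E[score] = 0.3392 + 0.1246 + 0.3186 = 0.7825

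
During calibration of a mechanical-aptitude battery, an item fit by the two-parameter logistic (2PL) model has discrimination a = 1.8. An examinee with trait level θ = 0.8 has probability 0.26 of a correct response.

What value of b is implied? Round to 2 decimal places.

P(θ) = 1 / (1 + exp(−a(θ − b)))
logit(0.26) = ln(0.26/0.74) = -1.0460
b = θ − logit/(a) = 0.8 − (-1.0460)/1.8000 = 1.3811

1.38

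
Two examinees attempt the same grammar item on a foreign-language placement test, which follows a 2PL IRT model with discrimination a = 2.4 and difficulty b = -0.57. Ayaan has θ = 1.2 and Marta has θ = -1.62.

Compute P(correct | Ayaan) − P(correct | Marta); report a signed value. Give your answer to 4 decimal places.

0.9114

P(θ) = 1 / (1 + exp(−a(θ − b)))
P(Ayaan) = 0.9859  [exponent 4.2480]
P(Marta) = 0.0745  [exponent -2.5200]
Difference = 0.9859 − 0.0745 = 0.9114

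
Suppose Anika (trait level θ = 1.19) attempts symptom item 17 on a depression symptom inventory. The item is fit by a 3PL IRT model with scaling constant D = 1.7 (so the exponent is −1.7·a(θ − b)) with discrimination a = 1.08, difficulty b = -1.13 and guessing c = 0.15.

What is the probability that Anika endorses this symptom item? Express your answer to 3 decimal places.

P(θ) = c + (1 − c) · 1 / (1 + exp(−D·a(θ − b)))
Exponent: 1.7 × 1.08 × (1.19 − (-1.13)) = 4.2595
1/(1 + e^{-4.2595}) = 0.9861
P = 0.15 + 0.85 × 0.9861 = 0.9882

0.988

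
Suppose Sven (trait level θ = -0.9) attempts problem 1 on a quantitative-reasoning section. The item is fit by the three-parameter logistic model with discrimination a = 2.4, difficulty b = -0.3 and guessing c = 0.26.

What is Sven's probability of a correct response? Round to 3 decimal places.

P(θ) = c + (1 − c) · 1 / (1 + exp(−a(θ − b)))
Exponent: 2.4 × (-0.9 − (-0.3)) = -1.4400
1/(1 + e^{1.4400}) = 0.1915
P = 0.26 + 0.74 × 0.1915 = 0.4017

0.402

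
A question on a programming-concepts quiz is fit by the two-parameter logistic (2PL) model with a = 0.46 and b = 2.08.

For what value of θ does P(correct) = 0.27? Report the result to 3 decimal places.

P(θ) = 1 / (1 + exp(−a(θ − b)))
logit = ln(0.2700/0.7300) = -0.9946
θ = b + logit/(a) = 2.08 + (-0.9946)/0.4600 = -0.0822

-0.082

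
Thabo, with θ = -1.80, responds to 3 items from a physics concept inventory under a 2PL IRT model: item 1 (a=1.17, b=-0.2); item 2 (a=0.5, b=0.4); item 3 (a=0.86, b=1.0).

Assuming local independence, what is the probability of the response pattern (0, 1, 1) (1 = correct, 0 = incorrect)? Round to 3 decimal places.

P(θ) = 1 / (1 + exp(−a(θ − b)))
P_1 = 1/(1+e^{1.8720}) = 0.1333
P_2 = 1/(1+e^{1.1000}) = 0.2497
P_3 = 1/(1+e^{2.4080}) = 0.0826
L = (1−P_1) × P_2 × P_3 = 0.8667 × 0.2497 × 0.0826 = 0.01787

0.018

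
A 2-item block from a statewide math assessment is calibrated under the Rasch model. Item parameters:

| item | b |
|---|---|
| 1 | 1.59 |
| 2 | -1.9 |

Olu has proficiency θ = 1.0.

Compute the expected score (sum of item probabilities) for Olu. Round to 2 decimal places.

1.30

P(θ) = 1 / (1 + exp(−(θ − b)))
P_1 = 1/(1+e^{0.5900}) = 0.3566
P_2 = 1/(1+e^{-2.9000}) = 0.9478
E[score] = 0.3566 + 0.9478 = 1.3045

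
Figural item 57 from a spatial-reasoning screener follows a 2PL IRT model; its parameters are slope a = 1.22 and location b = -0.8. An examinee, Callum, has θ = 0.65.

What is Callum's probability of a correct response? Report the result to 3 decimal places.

P(θ) = 1 / (1 + exp(−a(θ − b)))
Exponent: 1.22 × (0.65 − (-0.8)) = 1.7690
1/(1 + e^{-1.7690}) = 0.8543

0.854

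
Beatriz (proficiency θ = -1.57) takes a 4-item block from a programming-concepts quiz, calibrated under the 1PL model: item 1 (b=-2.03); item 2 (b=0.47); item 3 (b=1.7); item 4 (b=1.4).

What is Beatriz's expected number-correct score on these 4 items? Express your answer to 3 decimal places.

P(θ) = 1 / (1 + exp(−(θ − b)))
P_1 = 1/(1+e^{-0.4600}) = 0.6130
P_2 = 1/(1+e^{2.0400}) = 0.1151
P_3 = 1/(1+e^{3.2700}) = 0.0366
P_4 = 1/(1+e^{2.9700}) = 0.0488
E[score] = 0.6130 + 0.1151 + 0.0366 + 0.0488 = 0.8135

0.813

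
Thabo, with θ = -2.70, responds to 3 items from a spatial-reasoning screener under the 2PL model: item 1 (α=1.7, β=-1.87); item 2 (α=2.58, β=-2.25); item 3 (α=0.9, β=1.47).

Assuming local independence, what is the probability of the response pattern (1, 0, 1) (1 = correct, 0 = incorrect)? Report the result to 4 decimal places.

0.0034

P(θ) = 1 / (1 + exp(−α(θ − β)))
P_1 = 1/(1+e^{1.4110}) = 0.1961
P_2 = 1/(1+e^{1.1610}) = 0.2385
P_3 = 1/(1+e^{3.7530}) = 0.0229
L = P_1 × (1−P_2) × P_3 = 0.1961 × 0.7615 × 0.0229 = 0.00342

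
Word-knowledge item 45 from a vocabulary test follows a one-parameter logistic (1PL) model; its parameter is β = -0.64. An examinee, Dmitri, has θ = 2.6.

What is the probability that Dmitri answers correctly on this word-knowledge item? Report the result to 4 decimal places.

P(θ) = 1 / (1 + exp(−(θ − β)))
Exponent: (2.6 − (-0.64)) = 3.2400
1/(1 + e^{-3.2400}) = 0.9623
P = 0.9623

0.9623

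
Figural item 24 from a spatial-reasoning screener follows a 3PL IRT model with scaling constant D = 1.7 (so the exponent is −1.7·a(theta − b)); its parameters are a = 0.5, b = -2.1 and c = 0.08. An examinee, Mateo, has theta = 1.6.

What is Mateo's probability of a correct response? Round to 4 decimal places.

0.9620

P(theta) = c + (1 − c) · 1 / (1 + exp(−D·a(theta − b)))
Exponent: 1.7 × 0.5 × (1.6 − (-2.1)) = 3.1450
1/(1 + e^{-3.1450}) = 0.9587
P = 0.08 + 0.92 × 0.9587 = 0.9620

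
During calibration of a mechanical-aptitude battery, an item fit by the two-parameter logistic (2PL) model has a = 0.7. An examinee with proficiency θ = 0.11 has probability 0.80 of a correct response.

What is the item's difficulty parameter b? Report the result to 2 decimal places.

-1.87

P(θ) = 1 / (1 + exp(−a(θ − b)))
logit(0.80) = ln(0.80/0.20) = 1.3863
b = θ − logit/(a) = 0.11 − 1.3863/0.7000 = -1.8704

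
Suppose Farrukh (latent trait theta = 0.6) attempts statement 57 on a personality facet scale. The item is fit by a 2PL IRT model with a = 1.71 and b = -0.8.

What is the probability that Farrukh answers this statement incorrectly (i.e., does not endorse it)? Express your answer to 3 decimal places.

0.084

P(theta) = 1 / (1 + exp(−a(theta − b)))
Exponent: 1.71 × (0.6 − (-0.8)) = 2.3940
1/(1 + e^{-2.3940}) = 0.9164
P(incorrect) = 1 − 0.9164 = 0.0836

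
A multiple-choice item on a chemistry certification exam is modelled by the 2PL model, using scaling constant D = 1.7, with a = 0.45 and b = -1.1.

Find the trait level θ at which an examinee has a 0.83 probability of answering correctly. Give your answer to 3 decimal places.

P(θ) = 1 / (1 + exp(−D·a(θ − b)))
logit = ln(0.8300/0.1700) = 1.5856
θ = b + logit/(1.7·a) = -1.1 + 1.5856/0.7650 = 0.9727

0.973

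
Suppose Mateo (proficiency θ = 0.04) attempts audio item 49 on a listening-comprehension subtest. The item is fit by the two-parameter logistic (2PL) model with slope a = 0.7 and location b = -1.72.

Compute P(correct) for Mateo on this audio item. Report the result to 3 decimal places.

0.774

P(θ) = 1 / (1 + exp(−a(θ − b)))
Exponent: 0.7 × (0.04 − (-1.72)) = 1.2320
1/(1 + e^{-1.2320}) = 0.7742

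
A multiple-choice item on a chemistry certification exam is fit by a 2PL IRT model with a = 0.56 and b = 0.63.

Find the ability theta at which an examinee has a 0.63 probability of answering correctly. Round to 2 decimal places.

1.58

P(theta) = 1 / (1 + exp(−a(theta − b)))
logit = ln(0.6300/0.3700) = 0.5322
theta = b + logit/(a) = 0.63 + 0.5322/0.5600 = 1.5804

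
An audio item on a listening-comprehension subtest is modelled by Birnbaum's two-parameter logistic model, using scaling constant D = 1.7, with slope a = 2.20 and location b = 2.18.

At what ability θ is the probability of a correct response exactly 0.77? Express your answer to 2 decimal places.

P(θ) = 1 / (1 + exp(−D·a(θ − b)))
logit = ln(0.7700/0.2300) = 1.2083
θ = b + logit/(1.7·a) = 2.18 + 1.2083/3.7400 = 2.5031

2.50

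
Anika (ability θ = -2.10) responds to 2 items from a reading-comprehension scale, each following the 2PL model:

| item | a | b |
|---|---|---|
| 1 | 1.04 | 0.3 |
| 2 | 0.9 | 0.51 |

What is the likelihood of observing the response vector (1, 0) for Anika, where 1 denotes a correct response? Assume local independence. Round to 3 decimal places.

P(θ) = 1 / (1 + exp(−a(θ − b)))
P_1 = 1/(1+e^{2.4960}) = 0.0761
P_2 = 1/(1+e^{2.3490}) = 0.0871
L = P_1 × (1−P_2) = 0.0761 × 0.9129 = 0.06950

0.070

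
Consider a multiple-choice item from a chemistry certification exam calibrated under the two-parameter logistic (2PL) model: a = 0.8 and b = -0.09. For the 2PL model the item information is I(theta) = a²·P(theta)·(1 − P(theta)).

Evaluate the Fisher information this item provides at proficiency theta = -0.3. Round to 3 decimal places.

0.159

P = 1/(1+e^{0.1680}) = 0.4581
P(1−P) = 0.4581 × 0.5419 = 0.2482
I = a² × P(1−P) = 0.8² × 0.2482 = 0.15888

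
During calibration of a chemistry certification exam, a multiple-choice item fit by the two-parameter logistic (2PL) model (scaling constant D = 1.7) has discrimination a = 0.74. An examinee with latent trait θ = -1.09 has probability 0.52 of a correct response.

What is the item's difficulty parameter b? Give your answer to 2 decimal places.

-1.15

P(θ) = 1 / (1 + exp(−D·a(θ − b)))
logit(0.52) = ln(0.52/0.48) = 0.0800
b = θ − logit/(1.7·a) = -1.09 − 0.0800/1.2580 = -1.1536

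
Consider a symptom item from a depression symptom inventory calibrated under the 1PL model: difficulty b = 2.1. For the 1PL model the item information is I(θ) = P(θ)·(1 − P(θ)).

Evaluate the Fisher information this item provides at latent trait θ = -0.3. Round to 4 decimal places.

P = 1/(1+e^{2.4000}) = 0.0832
P(1−P) = 0.0832 × 0.9168 = 0.0763
I = P(1−P) = 0.07625

0.0763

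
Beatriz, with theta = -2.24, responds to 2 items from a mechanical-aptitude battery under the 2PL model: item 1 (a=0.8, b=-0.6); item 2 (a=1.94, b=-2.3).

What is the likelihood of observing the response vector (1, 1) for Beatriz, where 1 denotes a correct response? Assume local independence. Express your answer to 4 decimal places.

0.1122

P(theta) = 1 / (1 + exp(−a(theta − b)))
P_1 = 1/(1+e^{1.3120}) = 0.2122
P_2 = 1/(1+e^{-0.1164}) = 0.5291
L = P_1 × P_2 = 0.2122 × 0.5291 = 0.11224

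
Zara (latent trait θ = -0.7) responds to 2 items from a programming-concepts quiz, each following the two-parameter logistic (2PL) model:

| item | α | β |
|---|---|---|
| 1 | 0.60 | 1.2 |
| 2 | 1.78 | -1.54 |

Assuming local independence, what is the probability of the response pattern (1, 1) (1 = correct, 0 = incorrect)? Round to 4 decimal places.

P(θ) = 1 / (1 + exp(−α(θ − β)))
P_1 = 1/(1+e^{1.1400}) = 0.2423
P_2 = 1/(1+e^{-1.4952}) = 0.8169
L = P_1 × P_2 = 0.2423 × 0.8169 = 0.19794

0.1979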